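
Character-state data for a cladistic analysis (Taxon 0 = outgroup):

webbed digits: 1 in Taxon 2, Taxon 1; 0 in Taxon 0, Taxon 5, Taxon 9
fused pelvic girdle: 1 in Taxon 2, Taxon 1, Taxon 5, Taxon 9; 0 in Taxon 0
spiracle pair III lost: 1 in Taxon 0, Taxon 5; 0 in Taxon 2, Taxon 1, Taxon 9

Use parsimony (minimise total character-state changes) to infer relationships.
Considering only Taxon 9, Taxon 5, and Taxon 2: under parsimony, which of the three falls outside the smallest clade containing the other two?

Character polarity is set by the outgroup: the derived state is whichever differs from the outgroup's state, so for spiracle pair III lost the derived state is '0', and for the remaining characters it is '1'.
webbed digits: derived state '1' in Taxon 1 and Taxon 2 only — synapomorphy for {Taxon 1, Taxon 2}.
All ingroup taxa share the derived state '1' for fused pelvic girdle; it defines the ingroup but does not resolve relationships within it.
spiracle pair III lost: derived state '0' in Taxon 1, Taxon 2, and Taxon 9 only — synapomorphy for {Taxon 1, Taxon 2, Taxon 9}.
Most parsimonious ingroup topology: (((Taxon 2,Taxon 1),Taxon 9),Taxon 5).
Taxon 9 and Taxon 2 share a more recent common ancestor with each other than either does with Taxon 5, so Taxon 5 is the least closely related of the three.

Taxon 5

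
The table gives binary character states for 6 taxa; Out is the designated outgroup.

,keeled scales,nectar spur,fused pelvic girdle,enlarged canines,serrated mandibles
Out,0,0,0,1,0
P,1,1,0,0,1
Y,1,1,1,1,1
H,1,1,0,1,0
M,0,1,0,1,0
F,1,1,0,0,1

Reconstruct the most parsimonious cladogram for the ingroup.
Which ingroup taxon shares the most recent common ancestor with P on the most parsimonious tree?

Character polarity is set by the outgroup: the derived state is whichever differs from the outgroup's state, so for enlarged canines the derived state is '0', and for the remaining characters it is '1'.
Only F, H, P, and Y show the derived state '1' for keeled scales, supporting them as a clade.
nectar spur (derived state '1') is shared by all ingroup taxa — unites the whole ingroup.
fused pelvic girdle: derived state '1' in Y only — an autapomorphy, so it tells us nothing about relationships among taxa.
Only F and P show the derived state '0' for enlarged canines, supporting them as a clade.
Only F, P, and Y show the derived state '1' for serrated mandibles, supporting them as a clade.
Most parsimonious ingroup topology: ((((P,F),Y),H),M).
P and F form a cherry on this tree, so they are sister taxa.

F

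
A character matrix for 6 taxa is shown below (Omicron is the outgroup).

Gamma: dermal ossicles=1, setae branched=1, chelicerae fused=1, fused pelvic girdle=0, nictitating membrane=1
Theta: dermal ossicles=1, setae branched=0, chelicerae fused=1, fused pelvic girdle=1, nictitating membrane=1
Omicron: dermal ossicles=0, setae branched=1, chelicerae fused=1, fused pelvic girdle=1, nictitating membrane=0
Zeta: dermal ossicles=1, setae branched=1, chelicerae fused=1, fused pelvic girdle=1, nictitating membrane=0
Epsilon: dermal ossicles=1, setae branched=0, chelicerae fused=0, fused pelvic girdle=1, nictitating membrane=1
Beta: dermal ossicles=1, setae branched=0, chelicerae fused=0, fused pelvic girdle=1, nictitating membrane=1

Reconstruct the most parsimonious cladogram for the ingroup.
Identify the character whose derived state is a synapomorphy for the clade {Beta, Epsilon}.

Character polarity is set by the outgroup: the derived state is whichever differs from the outgroup's state, so for setae branched, chelicerae fused, fused pelvic girdle the derived state is '0', and for the remaining characters it is '1'.
All ingroup taxa share the derived state '1' for dermal ossicles; it defines the ingroup but does not resolve relationships within it.
setae branched: derived state '0' in Beta, Epsilon, and Theta only — synapomorphy for {Beta, Epsilon, Theta}.
chelicerae fused: derived state '0' in Beta and Epsilon only — synapomorphy for {Beta, Epsilon}.
fused pelvic girdle (derived state '0') is unique to Gamma (autapomorphy; uninformative for grouping).
nictitating membrane: derived state '1' in Beta, Epsilon, Gamma, and Theta only — synapomorphy for {Beta, Epsilon, Gamma, Theta}.
Most parsimonious ingroup topology: (((Theta,(Epsilon,Beta)),Gamma),Zeta).
The clade {Beta, Epsilon} is supported by chelicerae fused: its derived state '0' occurs in exactly those taxa and in no other taxon (including the outgroup).

chelicerae fused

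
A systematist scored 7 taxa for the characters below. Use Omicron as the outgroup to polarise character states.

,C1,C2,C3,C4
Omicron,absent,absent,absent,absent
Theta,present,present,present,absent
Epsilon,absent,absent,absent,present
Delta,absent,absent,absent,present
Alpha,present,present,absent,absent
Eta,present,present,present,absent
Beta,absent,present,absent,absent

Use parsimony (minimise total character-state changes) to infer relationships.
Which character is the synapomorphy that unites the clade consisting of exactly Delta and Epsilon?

The outgroup has state 'absent' for every character, so 'present' is the derived state throughout.
Only Alpha, Eta, and Theta show the derived state 'present' for C1, supporting them as a clade.
C2: derived state 'present' in Alpha, Beta, Eta, and Theta only — synapomorphy for {Alpha, Beta, Eta, Theta}.
C3: derived state 'present' in Eta and Theta only — synapomorphy for {Eta, Theta}.
C4 (derived state 'present') is shared by Delta and Epsilon — a synapomorphy uniting that clade.
Most parsimonious ingroup topology: ((((Theta,Eta),Alpha),Beta),(Epsilon,Delta)).
The clade {Delta, Epsilon} is supported by C4: its derived state 'present' occurs in exactly those taxa and in no other taxon (including the outgroup).

C4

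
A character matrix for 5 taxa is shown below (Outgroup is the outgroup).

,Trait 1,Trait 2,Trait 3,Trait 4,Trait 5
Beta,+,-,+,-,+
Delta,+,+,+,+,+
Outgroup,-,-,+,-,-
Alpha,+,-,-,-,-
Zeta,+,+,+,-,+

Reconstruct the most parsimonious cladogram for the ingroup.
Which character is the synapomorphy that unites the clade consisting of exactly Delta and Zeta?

Trait 2

Character polarity is set by the outgroup: the derived state is whichever differs from the outgroup's state, so for Trait 3 the derived state is '-', and for the remaining characters it is '+'.
Trait 1 (derived state '+') is shared by all ingroup taxa — unites the whole ingroup.
Trait 2: derived state '+' in Delta and Zeta only — synapomorphy for {Delta, Zeta}.
Trait 3 (derived state '-') is unique to Alpha (autapomorphy; uninformative for grouping).
Trait 4 (derived state '+') is unique to Delta (autapomorphy; uninformative for grouping).
Trait 5: derived state '+' in Beta, Delta, and Zeta only — synapomorphy for {Beta, Delta, Zeta}.
Most parsimonious ingroup topology: ((Beta,(Delta,Zeta)),Alpha).
The clade {Delta, Zeta} is supported by Trait 2: its derived state '+' occurs in exactly those taxa and in no other taxon (including the outgroup).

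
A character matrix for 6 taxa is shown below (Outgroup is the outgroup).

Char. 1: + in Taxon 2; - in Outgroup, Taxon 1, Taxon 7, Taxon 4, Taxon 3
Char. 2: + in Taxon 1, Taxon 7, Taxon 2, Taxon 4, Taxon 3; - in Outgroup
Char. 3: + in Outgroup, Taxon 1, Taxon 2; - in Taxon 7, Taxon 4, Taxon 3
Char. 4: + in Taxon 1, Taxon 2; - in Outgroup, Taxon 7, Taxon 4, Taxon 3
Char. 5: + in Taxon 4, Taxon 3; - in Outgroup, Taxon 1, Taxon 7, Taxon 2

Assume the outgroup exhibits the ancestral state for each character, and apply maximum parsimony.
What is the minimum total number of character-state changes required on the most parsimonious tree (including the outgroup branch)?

Character polarity is set by the outgroup: the derived state is whichever differs from the outgroup's state, so for Char. 3 the derived state is '-', and for the remaining characters it is '+'.
Char. 1 (derived state '+') is unique to Taxon 2 (autapomorphy; uninformative for grouping).
All ingroup taxa share the derived state '+' for Char. 2; it defines the ingroup but does not resolve relationships within it.
Char. 3 (derived state '-') is shared by Taxon 3, Taxon 4, and Taxon 7 — a synapomorphy uniting that clade.
Char. 4 (derived state '+') is shared by Taxon 1 and Taxon 2 — a synapomorphy uniting that clade.
Char. 5: derived state '+' in Taxon 3 and Taxon 4 only — synapomorphy for {Taxon 3, Taxon 4}.
Most parsimonious ingroup topology: ((Taxon 1,Taxon 2),(Taxon 7,(Taxon 4,Taxon 3))).
Changes per character on this tree: Char. 1: 1; Char. 2: 1; Char. 3: 1; Char. 4: 1; Char. 5: 1.
Total = 5.

5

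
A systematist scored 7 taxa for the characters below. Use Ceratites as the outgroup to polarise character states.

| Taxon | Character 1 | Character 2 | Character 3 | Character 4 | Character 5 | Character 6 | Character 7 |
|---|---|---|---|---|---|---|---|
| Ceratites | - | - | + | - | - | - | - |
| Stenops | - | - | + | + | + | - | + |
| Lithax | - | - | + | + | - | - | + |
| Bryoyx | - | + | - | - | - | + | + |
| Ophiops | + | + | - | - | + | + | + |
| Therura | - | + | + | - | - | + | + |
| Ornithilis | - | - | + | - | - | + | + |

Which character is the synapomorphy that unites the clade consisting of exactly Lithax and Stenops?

Character polarity is set by the outgroup: the derived state is whichever differs from the outgroup's state, so for Character 3 the derived state is '-', and for the remaining characters it is '+'.
Character 1: derived state '+' in Ophiops only — an autapomorphy, so it tells us nothing about relationships among taxa.
Character 2: derived state '+' in Bryoyx, Ophiops, and Therura only — synapomorphy for {Bryoyx, Ophiops, Therura}.
Character 3: derived state '-' in Bryoyx and Ophiops only — synapomorphy for {Bryoyx, Ophiops}.
Character 4: derived state '+' in Lithax and Stenops only — synapomorphy for {Lithax, Stenops}.
Character 5 groups Ophiops and Stenops, which is incompatible with the clades supported by the remaining characters; treating it as convergent (homoplasy) costs fewer steps than any alternative tree.
Only Bryoyx, Ophiops, Ornithilis, and Therura show the derived state '+' for Character 6, supporting them as a clade.
All ingroup taxa share the derived state '+' for Character 7; it defines the ingroup but does not resolve relationships within it.
Most parsimonious ingroup topology: ((Stenops,Lithax),(((Bryoyx,Ophiops),Therura),Ornithilis)).
The clade {Lithax, Stenops} is supported by Character 4: its derived state '+' occurs in exactly those taxa and in no other taxon (including the outgroup).

Character 4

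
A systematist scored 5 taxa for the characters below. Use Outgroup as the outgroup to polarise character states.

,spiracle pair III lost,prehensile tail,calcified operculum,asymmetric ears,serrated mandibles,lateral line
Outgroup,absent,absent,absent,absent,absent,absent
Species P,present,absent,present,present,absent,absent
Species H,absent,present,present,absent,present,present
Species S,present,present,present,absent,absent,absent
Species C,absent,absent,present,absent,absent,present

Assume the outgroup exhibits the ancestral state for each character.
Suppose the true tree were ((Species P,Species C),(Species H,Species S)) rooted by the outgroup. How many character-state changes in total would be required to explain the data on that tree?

Map each character onto ((Species P,Species C),(Species H,Species S)) (rooted by Outgroup) and count the minimum state changes it requires (Fitch parsimony):
spiracle pair III lost: 2; prehensile tail: 1; calcified operculum: 1; asymmetric ears: 1; serrated mandibles: 1; lateral line: 2.
Total tree length = 8.

8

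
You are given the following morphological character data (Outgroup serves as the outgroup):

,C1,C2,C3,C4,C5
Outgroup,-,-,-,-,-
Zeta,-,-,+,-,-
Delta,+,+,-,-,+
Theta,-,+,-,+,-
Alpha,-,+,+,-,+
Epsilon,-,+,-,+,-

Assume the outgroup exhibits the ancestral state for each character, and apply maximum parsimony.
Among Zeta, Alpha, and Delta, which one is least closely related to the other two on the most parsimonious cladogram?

Zeta

The outgroup has state '-' for every character, so '+' is the derived state throughout.
C1 (derived state '+') is unique to Delta (autapomorphy; uninformative for grouping).
C2 (derived state '+') is shared by Alpha, Delta, Epsilon, and Theta — a synapomorphy uniting that clade.
C3 (state '+') occurs in Alpha and Zeta but conflicts with the nesting implied by the other characters — most parsimoniously interpreted as homoplasy.
Only Epsilon and Theta show the derived state '+' for C4, supporting them as a clade.
C5 (derived state '+') is shared by Alpha and Delta — a synapomorphy uniting that clade.
Most parsimonious ingroup topology: (Zeta,((Delta,Alpha),(Theta,Epsilon))).
Delta and Alpha share a more recent common ancestor with each other than either does with Zeta, so Zeta is the least closely related of the three.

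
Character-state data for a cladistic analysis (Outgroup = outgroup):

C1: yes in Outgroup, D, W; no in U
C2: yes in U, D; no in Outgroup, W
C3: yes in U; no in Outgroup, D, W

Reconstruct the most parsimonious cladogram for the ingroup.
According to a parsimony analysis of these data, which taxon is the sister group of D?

U

Character polarity is set by the outgroup: the derived state is whichever differs from the outgroup's state, so for C1 the derived state is 'no', and for the remaining characters it is 'yes'.
C1 (derived state 'no') is unique to U (autapomorphy; uninformative for grouping).
C2: derived state 'yes' in D and U only — synapomorphy for {D, U}.
C3: derived state 'yes' in U only — an autapomorphy, so it tells us nothing about relationships among taxa.
Most parsimonious ingroup topology: ((U,D),W).
D and U form a cherry on this tree, so they are sister taxa.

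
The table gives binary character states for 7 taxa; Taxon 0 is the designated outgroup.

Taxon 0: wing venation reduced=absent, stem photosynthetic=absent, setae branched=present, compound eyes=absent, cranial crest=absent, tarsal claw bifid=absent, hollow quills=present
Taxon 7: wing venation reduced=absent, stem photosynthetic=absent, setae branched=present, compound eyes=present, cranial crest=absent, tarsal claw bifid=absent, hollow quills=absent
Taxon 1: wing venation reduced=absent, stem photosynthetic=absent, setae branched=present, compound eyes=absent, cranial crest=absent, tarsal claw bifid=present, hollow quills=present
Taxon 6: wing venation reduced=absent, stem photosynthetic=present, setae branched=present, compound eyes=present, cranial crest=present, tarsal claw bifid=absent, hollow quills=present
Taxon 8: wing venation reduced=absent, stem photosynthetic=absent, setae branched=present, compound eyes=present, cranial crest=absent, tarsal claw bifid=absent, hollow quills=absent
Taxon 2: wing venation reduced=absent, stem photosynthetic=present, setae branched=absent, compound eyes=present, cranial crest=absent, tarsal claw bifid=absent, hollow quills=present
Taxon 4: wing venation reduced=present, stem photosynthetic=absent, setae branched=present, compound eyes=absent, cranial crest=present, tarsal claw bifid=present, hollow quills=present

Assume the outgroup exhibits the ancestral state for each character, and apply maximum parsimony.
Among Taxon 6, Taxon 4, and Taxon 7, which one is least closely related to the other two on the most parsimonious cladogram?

Taxon 4

Character polarity is set by the outgroup: the derived state is whichever differs from the outgroup's state, so for setae branched, hollow quills the derived state is 'absent', and for the remaining characters it is 'present'.
wing venation reduced: derived state 'present' in Taxon 4 only — an autapomorphy, so it tells us nothing about relationships among taxa.
stem photosynthetic (derived state 'present') is shared by Taxon 2 and Taxon 6 — a synapomorphy uniting that clade.
setae branched: derived state 'absent' in Taxon 2 only — an autapomorphy, so it tells us nothing about relationships among taxa.
compound eyes: derived state 'present' in Taxon 2, Taxon 6, Taxon 7, and Taxon 8 only — synapomorphy for {Taxon 2, Taxon 6, Taxon 7, Taxon 8}.
cranial crest groups Taxon 4 and Taxon 6, which is incompatible with the clades supported by the remaining characters; treating it as convergent (homoplasy) costs fewer steps than any alternative tree.
tarsal claw bifid (derived state 'present') is shared by Taxon 1 and Taxon 4 — a synapomorphy uniting that clade.
hollow quills: derived state 'absent' in Taxon 7 and Taxon 8 only — synapomorphy for {Taxon 7, Taxon 8}.
Most parsimonious ingroup topology: (((Taxon 7,Taxon 8),(Taxon 6,Taxon 2)),(Taxon 1,Taxon 4)).
Taxon 6 and Taxon 7 share a more recent common ancestor with each other than either does with Taxon 4, so Taxon 4 is the least closely related of the three.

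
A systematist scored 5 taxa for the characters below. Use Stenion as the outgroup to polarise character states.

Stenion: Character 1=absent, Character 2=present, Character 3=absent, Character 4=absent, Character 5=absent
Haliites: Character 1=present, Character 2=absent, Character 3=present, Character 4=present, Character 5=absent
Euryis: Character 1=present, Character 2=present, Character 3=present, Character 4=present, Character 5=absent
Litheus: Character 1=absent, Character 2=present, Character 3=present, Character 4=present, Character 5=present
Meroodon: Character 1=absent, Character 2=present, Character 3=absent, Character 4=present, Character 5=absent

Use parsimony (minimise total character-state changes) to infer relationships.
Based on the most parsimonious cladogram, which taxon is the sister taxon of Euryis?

Haliites

Character polarity is set by the outgroup: the derived state is whichever differs from the outgroup's state, so for Character 2 the derived state is 'absent', and for the remaining characters it is 'present'.
Character 1 (derived state 'present') is shared by Euryis and Haliites — a synapomorphy uniting that clade.
Character 2 (derived state 'absent') is unique to Haliites (autapomorphy; uninformative for grouping).
Character 3: derived state 'present' in Euryis, Haliites, and Litheus only — synapomorphy for {Euryis, Haliites, Litheus}.
Character 4 (derived state 'present') is shared by all ingroup taxa — unites the whole ingroup.
Character 5 (derived state 'present') is unique to Litheus (autapomorphy; uninformative for grouping).
Most parsimonious ingroup topology: (((Haliites,Euryis),Litheus),Meroodon).
Euryis and Haliites form a cherry on this tree, so they are sister taxa.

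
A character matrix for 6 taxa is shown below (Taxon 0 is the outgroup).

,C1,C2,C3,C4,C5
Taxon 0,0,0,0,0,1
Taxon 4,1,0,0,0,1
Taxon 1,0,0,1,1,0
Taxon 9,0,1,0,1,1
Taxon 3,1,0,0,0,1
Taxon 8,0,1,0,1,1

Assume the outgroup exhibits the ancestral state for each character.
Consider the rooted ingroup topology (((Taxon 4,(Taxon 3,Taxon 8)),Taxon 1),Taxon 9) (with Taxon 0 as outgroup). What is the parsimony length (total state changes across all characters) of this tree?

9

Map each character onto (((Taxon 4,(Taxon 3,Taxon 8)),Taxon 1),Taxon 9) (rooted by Taxon 0) and count the minimum state changes it requires (Fitch parsimony):
C1: 2; C2: 2; C3: 1; C4: 3; C5: 1.
Total tree length = 9.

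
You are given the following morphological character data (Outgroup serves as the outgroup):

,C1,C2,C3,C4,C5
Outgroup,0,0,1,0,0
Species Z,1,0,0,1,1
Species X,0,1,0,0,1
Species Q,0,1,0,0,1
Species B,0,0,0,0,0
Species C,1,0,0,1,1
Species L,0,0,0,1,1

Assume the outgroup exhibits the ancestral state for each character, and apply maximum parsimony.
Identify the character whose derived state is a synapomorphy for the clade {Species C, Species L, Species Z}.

Character polarity is set by the outgroup: the derived state is whichever differs from the outgroup's state, so for C3 the derived state is '0', and for the remaining characters it is '1'.
C1 (derived state '1') is shared by Species C and Species Z — a synapomorphy uniting that clade.
C2: derived state '1' in Species Q and Species X only — synapomorphy for {Species Q, Species X}.
All ingroup taxa share the derived state '0' for C3; it defines the ingroup but does not resolve relationships within it.
C4: derived state '1' in Species C, Species L, and Species Z only — synapomorphy for {Species C, Species L, Species Z}.
C5 (derived state '1') is shared by Species C, Species L, Species Q, Species X, and Species Z — a synapomorphy uniting that clade.
Most parsimonious ingroup topology: ((((Species Z,Species C),Species L),(Species X,Species Q)),Species B).
The clade {Species C, Species L, Species Z} is supported by C4: its derived state '1' occurs in exactly those taxa and in no other taxon (including the outgroup).

C4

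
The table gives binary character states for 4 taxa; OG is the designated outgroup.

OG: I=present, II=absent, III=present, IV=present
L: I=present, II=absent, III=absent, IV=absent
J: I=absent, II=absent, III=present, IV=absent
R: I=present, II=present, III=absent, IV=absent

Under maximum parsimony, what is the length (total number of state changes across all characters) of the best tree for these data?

Character polarity is set by the outgroup: the derived state is whichever differs from the outgroup's state, so for I, III, IV the derived state is 'absent', and for the remaining characters it is 'present'.
I (derived state 'absent') is unique to J (autapomorphy; uninformative for grouping).
II: derived state 'present' in R only — an autapomorphy, so it tells us nothing about relationships among taxa.
III: derived state 'absent' in L and R only — synapomorphy for {L, R}.
All ingroup taxa share the derived state 'absent' for IV; it defines the ingroup but does not resolve relationships within it.
Most parsimonious ingroup topology: ((L,R),J).
Changes per character on this tree: I: 1; II: 1; III: 1; IV: 1.
Total = 4.

4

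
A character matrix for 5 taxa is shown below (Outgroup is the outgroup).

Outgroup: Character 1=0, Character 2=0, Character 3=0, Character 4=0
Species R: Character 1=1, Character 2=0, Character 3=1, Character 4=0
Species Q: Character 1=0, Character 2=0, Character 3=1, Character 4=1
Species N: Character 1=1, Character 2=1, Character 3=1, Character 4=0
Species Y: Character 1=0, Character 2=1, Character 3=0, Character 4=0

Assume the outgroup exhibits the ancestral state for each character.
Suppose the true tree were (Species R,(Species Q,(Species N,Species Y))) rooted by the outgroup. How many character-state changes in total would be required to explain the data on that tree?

Map each character onto (Species R,(Species Q,(Species N,Species Y))) (rooted by Outgroup) and count the minimum state changes it requires (Fitch parsimony):
Character 1: 2; Character 2: 1; Character 3: 2; Character 4: 1.
Total tree length = 6.

6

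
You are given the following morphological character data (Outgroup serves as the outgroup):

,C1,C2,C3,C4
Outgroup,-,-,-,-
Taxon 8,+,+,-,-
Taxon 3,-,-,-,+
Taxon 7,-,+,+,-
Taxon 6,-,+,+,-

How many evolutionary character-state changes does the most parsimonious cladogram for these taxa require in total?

The outgroup has state '-' for every character, so '+' is the derived state throughout.
C1 (derived state '+') is unique to Taxon 8 (autapomorphy; uninformative for grouping).
Only Taxon 6, Taxon 7, and Taxon 8 show the derived state '+' for C2, supporting them as a clade.
Only Taxon 6 and Taxon 7 show the derived state '+' for C3, supporting them as a clade.
C4 (derived state '+') is unique to Taxon 3 (autapomorphy; uninformative for grouping).
Most parsimonious ingroup topology: ((Taxon 8,(Taxon 7,Taxon 6)),Taxon 3).
Changes per character on this tree: C1: 1; C2: 1; C3: 1; C4: 1.
Total = 4.

4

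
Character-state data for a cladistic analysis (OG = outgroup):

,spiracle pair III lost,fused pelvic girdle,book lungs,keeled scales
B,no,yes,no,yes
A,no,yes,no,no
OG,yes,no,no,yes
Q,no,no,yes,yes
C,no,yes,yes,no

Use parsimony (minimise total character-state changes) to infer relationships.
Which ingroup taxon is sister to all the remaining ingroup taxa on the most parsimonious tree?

Character polarity is set by the outgroup: the derived state is whichever differs from the outgroup's state, so for spiracle pair III lost, keeled scales the derived state is 'no', and for the remaining characters it is 'yes'.
spiracle pair III lost (derived state 'no') is shared by all ingroup taxa — unites the whole ingroup.
Only A, B, and C show the derived state 'yes' for fused pelvic girdle, supporting them as a clade.
book lungs groups C and Q, which is incompatible with the clades supported by the remaining characters; treating it as convergent (homoplasy) costs fewer steps than any alternative tree.
Only A and C show the derived state 'no' for keeled scales, supporting them as a clade.
Most parsimonious ingroup topology: (((C,A),B),Q).
Q is sister to the clade containing all other ingroup taxa, so it is the earliest-diverging (most basal) ingroup lineage.

Q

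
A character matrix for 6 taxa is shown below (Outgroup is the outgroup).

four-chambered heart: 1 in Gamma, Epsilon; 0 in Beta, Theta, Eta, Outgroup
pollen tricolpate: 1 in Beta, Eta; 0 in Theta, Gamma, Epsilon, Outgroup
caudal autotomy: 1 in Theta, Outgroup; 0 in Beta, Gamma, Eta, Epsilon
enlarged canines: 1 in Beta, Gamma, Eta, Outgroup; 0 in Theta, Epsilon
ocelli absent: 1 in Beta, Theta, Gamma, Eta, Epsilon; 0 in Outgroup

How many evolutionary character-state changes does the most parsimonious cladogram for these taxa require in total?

Character polarity is set by the outgroup: the derived state is whichever differs from the outgroup's state, so for caudal autotomy, enlarged canines the derived state is '0', and for the remaining characters it is '1'.
four-chambered heart: derived state '1' in Epsilon and Gamma only — synapomorphy for {Epsilon, Gamma}.
pollen tricolpate (derived state '1') is shared by Beta and Eta — a synapomorphy uniting that clade.
Only Beta, Epsilon, Eta, and Gamma show the derived state '0' for caudal autotomy, supporting them as a clade.
enlarged canines groups Epsilon and Theta, which is incompatible with the clades supported by the remaining characters; treating it as convergent (homoplasy) costs fewer steps than any alternative tree.
ocelli absent (derived state '1') is shared by all ingroup taxa — unites the whole ingroup.
Most parsimonious ingroup topology: (((Eta,Beta),(Epsilon,Gamma)),Theta).
Changes per character on this tree: four-chambered heart: 1; pollen tricolpate: 1; caudal autotomy: 1; enlarged canines: 2; ocelli absent: 1.
Total = 6.

6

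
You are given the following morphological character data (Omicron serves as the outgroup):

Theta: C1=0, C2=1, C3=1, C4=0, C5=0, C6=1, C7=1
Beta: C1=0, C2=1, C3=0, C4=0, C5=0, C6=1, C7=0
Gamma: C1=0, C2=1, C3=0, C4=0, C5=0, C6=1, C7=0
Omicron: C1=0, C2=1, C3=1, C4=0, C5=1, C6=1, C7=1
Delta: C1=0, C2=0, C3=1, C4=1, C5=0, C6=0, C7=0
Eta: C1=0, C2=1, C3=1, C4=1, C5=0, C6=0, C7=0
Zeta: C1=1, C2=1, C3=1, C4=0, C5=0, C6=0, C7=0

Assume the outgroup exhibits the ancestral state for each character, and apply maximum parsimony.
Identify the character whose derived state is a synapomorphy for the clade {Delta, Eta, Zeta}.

Character polarity is set by the outgroup: the derived state is whichever differs from the outgroup's state, so for C2, C3, C5, C6, C7 the derived state is '0', and for the remaining characters it is '1'.
C1: derived state '1' in Zeta only — an autapomorphy, so it tells us nothing about relationships among taxa.
C2: derived state '0' in Delta only — an autapomorphy, so it tells us nothing about relationships among taxa.
C3: derived state '0' in Beta and Gamma only — synapomorphy for {Beta, Gamma}.
Only Delta and Eta show the derived state '1' for C4, supporting them as a clade.
C5 (derived state '0') is shared by all ingroup taxa — unites the whole ingroup.
C6: derived state '0' in Delta, Eta, and Zeta only — synapomorphy for {Delta, Eta, Zeta}.
C7 (derived state '0') is shared by Beta, Delta, Eta, Gamma, and Zeta — a synapomorphy uniting that clade.
Most parsimonious ingroup topology: ((((Delta,Eta),Zeta),(Beta,Gamma)),Theta).
The clade {Delta, Eta, Zeta} is supported by C6: its derived state '0' occurs in exactly those taxa and in no other taxon (including the outgroup).

C6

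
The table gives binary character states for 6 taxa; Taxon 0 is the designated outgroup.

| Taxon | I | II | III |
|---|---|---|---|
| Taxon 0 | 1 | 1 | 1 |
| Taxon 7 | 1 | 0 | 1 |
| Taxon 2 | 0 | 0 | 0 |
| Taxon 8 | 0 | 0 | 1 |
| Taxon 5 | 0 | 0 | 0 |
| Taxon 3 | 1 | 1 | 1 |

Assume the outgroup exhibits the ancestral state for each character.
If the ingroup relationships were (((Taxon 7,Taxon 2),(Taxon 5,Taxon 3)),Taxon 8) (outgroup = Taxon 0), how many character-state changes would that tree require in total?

7

Map each character onto (((Taxon 7,Taxon 2),(Taxon 5,Taxon 3)),Taxon 8) (rooted by Taxon 0) and count the minimum state changes it requires (Fitch parsimony):
I: 3; II: 2; III: 2.
Total tree length = 7.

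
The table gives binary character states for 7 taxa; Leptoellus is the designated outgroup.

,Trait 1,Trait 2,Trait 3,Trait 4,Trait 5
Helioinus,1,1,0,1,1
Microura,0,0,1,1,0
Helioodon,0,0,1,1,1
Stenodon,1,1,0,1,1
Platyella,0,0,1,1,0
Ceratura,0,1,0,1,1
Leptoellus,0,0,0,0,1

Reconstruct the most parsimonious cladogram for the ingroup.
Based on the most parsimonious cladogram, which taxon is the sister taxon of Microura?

Character polarity is set by the outgroup: the derived state is whichever differs from the outgroup's state, so for Trait 5 the derived state is '0', and for the remaining characters it is '1'.
Trait 1 (derived state '1') is shared by Helioinus and Stenodon — a synapomorphy uniting that clade.
Trait 2: derived state '1' in Ceratura, Helioinus, and Stenodon only — synapomorphy for {Ceratura, Helioinus, Stenodon}.
Trait 3 (derived state '1') is shared by Helioodon, Microura, and Platyella — a synapomorphy uniting that clade.
Trait 4 (derived state '1') is shared by all ingroup taxa — unites the whole ingroup.
Trait 5 (derived state '0') is shared by Microura and Platyella — a synapomorphy uniting that clade.
Most parsimonious ingroup topology: (((Platyella,Microura),Helioodon),(Ceratura,(Stenodon,Helioinus))).
Microura and Platyella form a cherry on this tree, so they are sister taxa.

Platyella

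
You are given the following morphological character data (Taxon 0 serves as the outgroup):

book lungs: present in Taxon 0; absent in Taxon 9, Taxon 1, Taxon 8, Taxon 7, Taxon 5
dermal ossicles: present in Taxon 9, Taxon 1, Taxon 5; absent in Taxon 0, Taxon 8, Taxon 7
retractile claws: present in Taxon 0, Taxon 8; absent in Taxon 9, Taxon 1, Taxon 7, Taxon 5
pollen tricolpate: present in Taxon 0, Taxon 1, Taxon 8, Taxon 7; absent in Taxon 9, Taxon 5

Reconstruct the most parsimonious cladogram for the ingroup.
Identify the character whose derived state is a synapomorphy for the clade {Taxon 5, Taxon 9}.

pollen tricolpate

Character polarity is set by the outgroup: the derived state is whichever differs from the outgroup's state, so for book lungs, retractile claws, pollen tricolpate the derived state is 'absent', and for the remaining characters it is 'present'.
book lungs (derived state 'absent') is shared by all ingroup taxa — unites the whole ingroup.
dermal ossicles: derived state 'present' in Taxon 1, Taxon 5, and Taxon 9 only — synapomorphy for {Taxon 1, Taxon 5, Taxon 9}.
retractile claws: derived state 'absent' in Taxon 1, Taxon 5, Taxon 7, and Taxon 9 only — synapomorphy for {Taxon 1, Taxon 5, Taxon 7, Taxon 9}.
pollen tricolpate (derived state 'absent') is shared by Taxon 5 and Taxon 9 — a synapomorphy uniting that clade.
Most parsimonious ingroup topology: ((((Taxon 9,Taxon 5),Taxon 1),Taxon 7),Taxon 8).
The clade {Taxon 5, Taxon 9} is supported by pollen tricolpate: its derived state 'absent' occurs in exactly those taxa and in no other taxon (including the outgroup).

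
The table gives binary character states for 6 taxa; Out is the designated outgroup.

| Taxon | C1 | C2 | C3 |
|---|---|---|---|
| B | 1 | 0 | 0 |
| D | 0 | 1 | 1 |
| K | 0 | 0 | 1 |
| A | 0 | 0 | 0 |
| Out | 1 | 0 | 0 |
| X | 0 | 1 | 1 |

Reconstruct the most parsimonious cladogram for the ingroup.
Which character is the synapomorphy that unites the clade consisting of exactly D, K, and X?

C3

Character polarity is set by the outgroup: the derived state is whichever differs from the outgroup's state, so for C1 the derived state is '0', and for the remaining characters it is '1'.
C1: derived state '0' in A, D, K, and X only — synapomorphy for {A, D, K, X}.
C2: derived state '1' in D and X only — synapomorphy for {D, X}.
Only D, K, and X show the derived state '1' for C3, supporting them as a clade.
Most parsimonious ingroup topology: ((((X,D),K),A),B).
The clade {D, K, X} is supported by C3: its derived state '1' occurs in exactly those taxa and in no other taxon (including the outgroup).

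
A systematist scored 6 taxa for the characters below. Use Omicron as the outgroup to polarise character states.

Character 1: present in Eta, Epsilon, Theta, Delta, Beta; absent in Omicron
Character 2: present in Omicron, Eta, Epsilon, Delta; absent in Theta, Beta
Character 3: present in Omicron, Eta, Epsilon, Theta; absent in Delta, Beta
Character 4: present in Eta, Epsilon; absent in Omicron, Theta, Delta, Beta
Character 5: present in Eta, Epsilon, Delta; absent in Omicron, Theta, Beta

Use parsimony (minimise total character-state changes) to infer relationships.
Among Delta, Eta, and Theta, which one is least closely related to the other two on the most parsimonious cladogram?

Character polarity is set by the outgroup: the derived state is whichever differs from the outgroup's state, so for Character 2, Character 3 the derived state is 'absent', and for the remaining characters it is 'present'.
All ingroup taxa share the derived state 'present' for Character 1; it defines the ingroup but does not resolve relationships within it.
Only Beta and Theta show the derived state 'absent' for Character 2, supporting them as a clade.
Character 3 (state 'absent') occurs in Beta and Delta but conflicts with the nesting implied by the other characters — most parsimoniously interpreted as homoplasy.
Only Epsilon and Eta show the derived state 'present' for Character 4, supporting them as a clade.
Character 5: derived state 'present' in Delta, Epsilon, and Eta only — synapomorphy for {Delta, Epsilon, Eta}.
Most parsimonious ingroup topology: (((Eta,Epsilon),Delta),(Theta,Beta)).
Delta and Eta share a more recent common ancestor with each other than either does with Theta, so Theta is the least closely related of the three.

Theta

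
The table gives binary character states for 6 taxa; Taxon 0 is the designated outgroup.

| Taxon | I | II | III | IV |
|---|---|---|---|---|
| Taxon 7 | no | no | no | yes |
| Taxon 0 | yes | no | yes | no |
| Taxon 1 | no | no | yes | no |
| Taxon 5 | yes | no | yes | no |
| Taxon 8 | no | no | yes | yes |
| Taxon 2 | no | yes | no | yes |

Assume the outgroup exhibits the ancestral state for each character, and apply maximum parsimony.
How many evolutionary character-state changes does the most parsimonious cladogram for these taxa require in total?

4

Character polarity is set by the outgroup: the derived state is whichever differs from the outgroup's state, so for I, III the derived state is 'no', and for the remaining characters it is 'yes'.
I (derived state 'no') is shared by Taxon 1, Taxon 2, Taxon 7, and Taxon 8 — a synapomorphy uniting that clade.
II: derived state 'yes' in Taxon 2 only — an autapomorphy, so it tells us nothing about relationships among taxa.
III (derived state 'no') is shared by Taxon 2 and Taxon 7 — a synapomorphy uniting that clade.
IV: derived state 'yes' in Taxon 2, Taxon 7, and Taxon 8 only — synapomorphy for {Taxon 2, Taxon 7, Taxon 8}.
Most parsimonious ingroup topology: ((((Taxon 2,Taxon 7),Taxon 8),Taxon 1),Taxon 5).
Changes per character on this tree: I: 1; II: 1; III: 1; IV: 1.
Total = 4.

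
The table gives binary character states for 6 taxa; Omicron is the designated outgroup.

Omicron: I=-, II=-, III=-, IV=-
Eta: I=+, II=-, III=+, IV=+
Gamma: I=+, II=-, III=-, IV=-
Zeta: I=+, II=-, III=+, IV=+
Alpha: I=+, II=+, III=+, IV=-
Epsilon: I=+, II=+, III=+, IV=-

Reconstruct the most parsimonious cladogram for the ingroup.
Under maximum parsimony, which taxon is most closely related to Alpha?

Epsilon

The outgroup has state '-' for every character, so '+' is the derived state throughout.
I (derived state '+') is shared by all ingroup taxa — unites the whole ingroup.
II: derived state '+' in Alpha and Epsilon only — synapomorphy for {Alpha, Epsilon}.
III (derived state '+') is shared by Alpha, Epsilon, Eta, and Zeta — a synapomorphy uniting that clade.
IV (derived state '+') is shared by Eta and Zeta — a synapomorphy uniting that clade.
Most parsimonious ingroup topology: (((Eta,Zeta),(Alpha,Epsilon)),Gamma).
Alpha and Epsilon form a cherry on this tree, so they are sister taxa.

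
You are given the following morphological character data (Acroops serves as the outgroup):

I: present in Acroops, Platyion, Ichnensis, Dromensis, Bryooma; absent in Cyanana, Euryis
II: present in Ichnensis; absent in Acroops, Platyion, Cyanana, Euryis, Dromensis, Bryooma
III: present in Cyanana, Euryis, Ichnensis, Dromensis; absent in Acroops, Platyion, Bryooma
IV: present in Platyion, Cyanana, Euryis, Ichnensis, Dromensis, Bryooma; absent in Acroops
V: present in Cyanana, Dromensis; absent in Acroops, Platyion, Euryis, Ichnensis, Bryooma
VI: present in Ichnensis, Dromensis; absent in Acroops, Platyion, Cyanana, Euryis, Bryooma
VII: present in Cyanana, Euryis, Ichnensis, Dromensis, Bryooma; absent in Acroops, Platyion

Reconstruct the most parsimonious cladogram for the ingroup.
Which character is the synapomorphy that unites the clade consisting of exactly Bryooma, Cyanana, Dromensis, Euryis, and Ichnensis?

Character polarity is set by the outgroup: the derived state is whichever differs from the outgroup's state, so for I the derived state is 'absent', and for the remaining characters it is 'present'.
I: derived state 'absent' in Cyanana and Euryis only — synapomorphy for {Cyanana, Euryis}.
II (derived state 'present') is unique to Ichnensis (autapomorphy; uninformative for grouping).
Only Cyanana, Dromensis, Euryis, and Ichnensis show the derived state 'present' for III, supporting them as a clade.
All ingroup taxa share the derived state 'present' for IV; it defines the ingroup but does not resolve relationships within it.
V (state 'present') occurs in Cyanana and Dromensis but conflicts with the nesting implied by the other characters — most parsimoniously interpreted as homoplasy.
VI (derived state 'present') is shared by Dromensis and Ichnensis — a synapomorphy uniting that clade.
Only Bryooma, Cyanana, Dromensis, Euryis, and Ichnensis show the derived state 'present' for VII, supporting them as a clade.
Most parsimonious ingroup topology: (Platyion,(((Cyanana,Euryis),(Ichnensis,Dromensis)),Bryooma)).
The clade {Bryooma, Cyanana, Dromensis, Euryis, Ichnensis} is supported by VII: its derived state 'present' occurs in exactly those taxa and in no other taxon (including the outgroup).

VII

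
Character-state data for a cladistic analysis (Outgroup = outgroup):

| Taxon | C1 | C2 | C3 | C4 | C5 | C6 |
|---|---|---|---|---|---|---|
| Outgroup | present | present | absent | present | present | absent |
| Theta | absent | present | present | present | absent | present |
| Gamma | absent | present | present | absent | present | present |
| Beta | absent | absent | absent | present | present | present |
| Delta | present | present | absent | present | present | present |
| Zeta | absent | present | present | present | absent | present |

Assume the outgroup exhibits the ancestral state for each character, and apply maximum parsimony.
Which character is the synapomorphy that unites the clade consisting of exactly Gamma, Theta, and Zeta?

Character polarity is set by the outgroup: the derived state is whichever differs from the outgroup's state, so for C1, C2, C4, C5 the derived state is 'absent', and for the remaining characters it is 'present'.
Only Beta, Gamma, Theta, and Zeta show the derived state 'absent' for C1, supporting them as a clade.
C2: derived state 'absent' in Beta only — an autapomorphy, so it tells us nothing about relationships among taxa.
C3 (derived state 'present') is shared by Gamma, Theta, and Zeta — a synapomorphy uniting that clade.
C4 (derived state 'absent') is unique to Gamma (autapomorphy; uninformative for grouping).
C5 (derived state 'absent') is shared by Theta and Zeta — a synapomorphy uniting that clade.
All ingroup taxa share the derived state 'present' for C6; it defines the ingroup but does not resolve relationships within it.
Most parsimonious ingroup topology: (((Gamma,(Zeta,Theta)),Beta),Delta).
The clade {Gamma, Theta, Zeta} is supported by C3: its derived state 'present' occurs in exactly those taxa and in no other taxon (including the outgroup).

C3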